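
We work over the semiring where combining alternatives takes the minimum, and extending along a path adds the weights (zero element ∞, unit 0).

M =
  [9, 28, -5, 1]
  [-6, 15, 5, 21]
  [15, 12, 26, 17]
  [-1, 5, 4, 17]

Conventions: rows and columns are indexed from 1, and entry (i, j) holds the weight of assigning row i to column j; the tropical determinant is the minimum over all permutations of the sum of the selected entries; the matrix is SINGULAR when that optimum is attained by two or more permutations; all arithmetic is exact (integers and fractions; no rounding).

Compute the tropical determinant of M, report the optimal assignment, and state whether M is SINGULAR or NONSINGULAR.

σ = (1, 2, 3, 4): 9 + 15 + 26 + 17 = 67
σ = (1, 2, 4, 3): 9 + 15 + 17 + 4 = 45
σ = (1, 3, 2, 4): 9 + 5 + 12 + 17 = 43
σ = (1, 3, 4, 2): 9 + 5 + 17 + 5 = 36
σ = (1, 4, 2, 3): 9 + 21 + 12 + 4 = 46
σ = (1, 4, 3, 2): 9 + 21 + 26 + 5 = 61
σ = (2, 1, 3, 4): 28 + (-6) + 26 + 17 = 65
σ = (2, 1, 4, 3): 28 + (-6) + 17 + 4 = 43
σ = (2, 3, 1, 4): 28 + 5 + 15 + 17 = 65
σ = (2, 3, 4, 1): 28 + 5 + 17 + (-1) = 49
σ = (2, 4, 1, 3): 28 + 21 + 15 + 4 = 68
σ = (2, 4, 3, 1): 28 + 21 + 26 + (-1) = 74
σ = (3, 1, 2, 4): (-5) + (-6) + 12 + 17 = 18
σ = (3, 1, 4, 2): (-5) + (-6) + 17 + 5 = 11
σ = (3, 2, 1, 4): (-5) + 15 + 15 + 17 = 42
σ = (3, 2, 4, 1): (-5) + 15 + 17 + (-1) = 26
σ = (3, 4, 1, 2): (-5) + 21 + 15 + 5 = 36
σ = (3, 4, 2, 1): (-5) + 21 + 12 + (-1) = 27
σ = (4, 1, 2, 3): 1 + (-6) + 12 + 4 = 11
σ = (4, 1, 3, 2): 1 + (-6) + 26 + 5 = 26
σ = (4, 2, 1, 3): 1 + 15 + 15 + 4 = 35
σ = (4, 2, 3, 1): 1 + 15 + 26 + (-1) = 41
σ = (4, 3, 1, 2): 1 + 5 + 15 + 5 = 26
σ = (4, 3, 2, 1): 1 + 5 + 12 + (-1) = 17
Optimal value attained by: σ = (3, 1, 4, 2).
Answer: det⊕(M) = 11; verdict: SINGULAR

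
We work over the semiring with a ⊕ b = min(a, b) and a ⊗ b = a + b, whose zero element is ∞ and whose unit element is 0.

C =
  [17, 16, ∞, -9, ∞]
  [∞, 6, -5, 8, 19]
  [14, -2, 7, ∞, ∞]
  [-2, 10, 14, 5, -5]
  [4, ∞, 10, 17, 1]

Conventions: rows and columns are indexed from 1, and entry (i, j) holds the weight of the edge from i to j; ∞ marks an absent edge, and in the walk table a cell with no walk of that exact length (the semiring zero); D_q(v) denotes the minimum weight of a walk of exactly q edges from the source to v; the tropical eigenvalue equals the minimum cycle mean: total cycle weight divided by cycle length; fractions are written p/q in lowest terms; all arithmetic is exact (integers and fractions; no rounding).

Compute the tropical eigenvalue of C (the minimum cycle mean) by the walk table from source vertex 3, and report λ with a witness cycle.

q=0: [∞, ∞, 0, ∞, ∞]
q=1: [14, -2, 7, ∞, ∞]
q=2: [21, 4, -7, 5, 17]
q=3: [3, -9, -1, 10, 0]
q=4: [4, -3, -14, -6, 1]
q=5: [-8, -16, -8, -5, -11]
Optimal cycle mean attained by: cycle 1->4->1, total (-9) + (-2), length 2.
Answer: λ = -11/2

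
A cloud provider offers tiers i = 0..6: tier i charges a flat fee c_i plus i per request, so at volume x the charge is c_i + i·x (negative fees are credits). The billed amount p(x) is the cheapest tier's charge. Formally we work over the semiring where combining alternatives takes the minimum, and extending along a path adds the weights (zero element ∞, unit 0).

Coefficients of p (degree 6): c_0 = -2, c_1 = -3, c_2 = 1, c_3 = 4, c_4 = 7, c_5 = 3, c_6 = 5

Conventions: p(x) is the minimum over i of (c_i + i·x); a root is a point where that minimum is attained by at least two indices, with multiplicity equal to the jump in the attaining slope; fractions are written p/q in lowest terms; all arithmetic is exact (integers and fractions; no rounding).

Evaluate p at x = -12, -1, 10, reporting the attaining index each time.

p(-12) = min(-2+0·(-12)=-2, -3+1·(-12)=-15, 1+2·(-12)=-23, 4+3·(-12)=-32, 7+4·(-12)=-41, 3+5·(-12)=-57, 5+6·(-12)=-67) = -67 (attained by i=6)
p(-1) = min(-2+0·(-1)=-2, -3+1·(-1)=-4, 1+2·(-1)=-1, 4+3·(-1)=1, 7+4·(-1)=3, 3+5·(-1)=-2, 5+6·(-1)=-1) = -4 (attained by i=1)
p(10) = min(-2+0·10=-2, -3+1·10=7, 1+2·10=21, 4+3·10=34, 7+4·10=47, 3+5·10=53, 5+6·10=65) = -2 (attained by i=0)
Answer: p(-12) = -67; p(-1) = -4; p(10) = -2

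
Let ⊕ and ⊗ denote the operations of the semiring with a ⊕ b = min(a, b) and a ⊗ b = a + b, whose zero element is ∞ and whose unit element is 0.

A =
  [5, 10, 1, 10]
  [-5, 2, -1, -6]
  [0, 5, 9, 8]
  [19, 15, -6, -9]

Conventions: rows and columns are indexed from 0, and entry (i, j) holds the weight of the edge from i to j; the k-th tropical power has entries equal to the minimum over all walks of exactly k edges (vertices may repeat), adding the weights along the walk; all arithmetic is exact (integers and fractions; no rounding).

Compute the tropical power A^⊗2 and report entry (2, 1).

A^⊗2:
  [1, 6, 4, 1]
  [-3, 4, -12, -15]
  [0, 7, 1, -1]
  [-6, -1, -15, -18]
Key observation: the optimum is the walk 2->1->1, with weight 5 + 2 = 7.
Optimal value attained by: walk 2->1->1.
Answer: (A^⊗2)[2][1] = 7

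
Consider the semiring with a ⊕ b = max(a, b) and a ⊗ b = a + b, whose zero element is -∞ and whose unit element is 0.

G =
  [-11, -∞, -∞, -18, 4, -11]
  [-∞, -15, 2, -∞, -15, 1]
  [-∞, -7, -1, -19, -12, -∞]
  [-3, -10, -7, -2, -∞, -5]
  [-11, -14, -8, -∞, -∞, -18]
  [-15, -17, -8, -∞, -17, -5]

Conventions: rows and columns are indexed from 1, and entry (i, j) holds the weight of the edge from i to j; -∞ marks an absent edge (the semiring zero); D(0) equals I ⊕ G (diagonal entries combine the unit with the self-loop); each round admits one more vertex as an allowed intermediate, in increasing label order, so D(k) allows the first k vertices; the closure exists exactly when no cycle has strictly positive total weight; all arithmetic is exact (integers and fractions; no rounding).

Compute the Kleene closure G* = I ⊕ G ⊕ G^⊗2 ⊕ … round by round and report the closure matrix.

D(0):
  [0, -∞, -∞, -18, 4, -11]
  [-∞, 0, 2, -∞, -15, 1]
  [-∞, -7, 0, -19, -12, -∞]
  [-3, -10, -7, 0, -∞, -5]
  [-11, -14, -8, -∞, 0, -18]
  [-15, -17, -8, -∞, -17, 0]
D(1):
  [0, -∞, -∞, -18, 4, -11]
  [-∞, 0, 2, -∞, -15, 1]
  [-∞, -7, 0, -19, -12, -∞]
  [-3, -10, -7, 0, 1, -5]
  [-11, -14, -8, -29, 0, -18]
  [-15, -17, -8, -33, -11, 0]
D(2):
  [0, -∞, -∞, -18, 4, -11]
  [-∞, 0, 2, -∞, -15, 1]
  [-∞, -7, 0, -19, -12, -6]
  [-3, -10, -7, 0, 1, -5]
  [-11, -14, -8, -29, 0, -13]
  [-15, -17, -8, -33, -11, 0]
D(3):
  [0, -∞, -∞, -18, 4, -11]
  [-∞, 0, 2, -17, -10, 1]
  [-∞, -7, 0, -19, -12, -6]
  [-3, -10, -7, 0, 1, -5]
  [-11, -14, -8, -27, 0, -13]
  [-15, -15, -8, -27, -11, 0]
D(4):
  [0, -28, -25, -18, 4, -11]
  [-20, 0, 2, -17, -10, 1]
  [-22, -7, 0, -19, -12, -6]
  [-3, -10, -7, 0, 1, -5]
  [-11, -14, -8, -27, 0, -13]
  [-15, -15, -8, -27, -11, 0]
D(5):
  [0, -10, -4, -18, 4, -9]
  [-20, 0, 2, -17, -10, 1]
  [-22, -7, 0, -19, -12, -6]
  [-3, -10, -7, 0, 1, -5]
  [-11, -14, -8, -27, 0, -13]
  [-15, -15, -8, -27, -11, 0]
D(6):
  [0, -10, -4, -18, 4, -9]
  [-14, 0, 2, -17, -10, 1]
  [-21, -7, 0, -19, -12, -6]
  [-3, -10, -7, 0, 1, -5]
  [-11, -14, -8, -27, 0, -13]
  [-15, -15, -8, -27, -11, 0]
Answer: G* = [[0, -10, -4, -18, 4, -9], [-14, 0, 2, -17, -10, 1], [-21, -7, 0, -19, -12, -6], [-3, -10, -7, 0, 1, -5], [-11, -14, -8, -27, 0, -13], [-15, -15, -8, -27, -11, 0]]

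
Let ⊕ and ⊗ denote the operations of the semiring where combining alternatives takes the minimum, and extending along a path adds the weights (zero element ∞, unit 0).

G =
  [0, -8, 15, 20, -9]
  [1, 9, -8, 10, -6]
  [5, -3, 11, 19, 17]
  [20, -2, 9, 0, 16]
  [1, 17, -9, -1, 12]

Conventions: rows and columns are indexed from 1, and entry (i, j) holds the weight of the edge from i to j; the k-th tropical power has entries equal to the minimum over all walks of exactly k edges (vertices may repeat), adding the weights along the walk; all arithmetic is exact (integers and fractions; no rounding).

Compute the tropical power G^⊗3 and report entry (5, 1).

G^⊗2:
  [-8, -8, -18, -10, -14]
  [-5, -11, -15, -7, -8]
  [-2, -3, -11, 7, -9]
  [-1, -2, -10, 0, -8]
  [-4, -12, 2, -1, -8]
G^⊗3:
  [-13, -21, -23, -15, -17]
  [-10, -18, -19, -9, -17]
  [-8, -14, -18, -10, -11]
  [-7, -13, -17, -9, -10]
  [-11, -12, -20, -9, -18]
Key observation: the optimum is the walk 5->3->2->1, with weight (-9) + (-3) + 1 = -11.
Optimal value attained by: walk 5->3->2->1.
Answer: (G^⊗3)[5][1] = -11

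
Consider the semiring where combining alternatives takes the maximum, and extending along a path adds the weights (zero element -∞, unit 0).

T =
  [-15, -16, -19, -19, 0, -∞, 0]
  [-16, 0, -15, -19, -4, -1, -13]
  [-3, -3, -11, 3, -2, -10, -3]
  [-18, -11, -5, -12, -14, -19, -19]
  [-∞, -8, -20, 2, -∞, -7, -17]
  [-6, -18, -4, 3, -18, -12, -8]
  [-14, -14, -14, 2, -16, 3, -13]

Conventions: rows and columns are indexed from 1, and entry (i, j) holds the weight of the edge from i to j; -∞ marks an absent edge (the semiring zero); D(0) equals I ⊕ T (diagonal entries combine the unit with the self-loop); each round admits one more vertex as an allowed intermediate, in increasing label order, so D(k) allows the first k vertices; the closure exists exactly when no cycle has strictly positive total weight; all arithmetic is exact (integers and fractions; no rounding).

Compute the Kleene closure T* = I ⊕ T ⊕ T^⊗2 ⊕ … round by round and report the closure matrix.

D(0):
  [0, -16, -19, -19, 0, -∞, 0]
  [-16, 0, -15, -19, -4, -1, -13]
  [-3, -3, 0, 3, -2, -10, -3]
  [-18, -11, -5, 0, -14, -19, -19]
  [-∞, -8, -20, 2, 0, -7, -17]
  [-6, -18, -4, 3, -18, 0, -8]
  [-14, -14, -14, 2, -16, 3, 0]
D(1):
  [0, -16, -19, -19, 0, -∞, 0]
  [-16, 0, -15, -19, -4, -1, -13]
  [-3, -3, 0, 3, -2, -10, -3]
  [-18, -11, -5, 0, -14, -19, -18]
  [-∞, -8, -20, 2, 0, -7, -17]
  [-6, -18, -4, 3, -6, 0, -6]
  [-14, -14, -14, 2, -14, 3, 0]
D(2):
  [0, -16, -19, -19, 0, -17, 0]
  [-16, 0, -15, -19, -4, -1, -13]
  [-3, -3, 0, 3, -2, -4, -3]
  [-18, -11, -5, 0, -14, -12, -18]
  [-24, -8, -20, 2, 0, -7, -17]
  [-6, -18, -4, 3, -6, 0, -6]
  [-14, -14, -14, 2, -14, 3, 0]
D(3):
  [0, -16, -19, -16, 0, -17, 0]
  [-16, 0, -15, -12, -4, -1, -13]
  [-3, -3, 0, 3, -2, -4, -3]
  [-8, -8, -5, 0, -7, -9, -8]
  [-23, -8, -20, 2, 0, -7, -17]
  [-6, -7, -4, 3, -6, 0, -6]
  [-14, -14, -14, 2, -14, 3, 0]
D(4):
  [0, -16, -19, -16, 0, -17, 0]
  [-16, 0, -15, -12, -4, -1, -13]
  [-3, -3, 0, 3, -2, -4, -3]
  [-8, -8, -5, 0, -7, -9, -8]
  [-6, -6, -3, 2, 0, -7, -6]
  [-5, -5, -2, 3, -4, 0, -5]
  [-6, -6, -3, 2, -5, 3, 0]
D(5):
  [0, -6, -3, 2, 0, -7, 0]
  [-10, 0, -7, -2, -4, -1, -10]
  [-3, -3, 0, 3, -2, -4, -3]
  [-8, -8, -5, 0, -7, -9, -8]
  [-6, -6, -3, 2, 0, -7, -6]
  [-5, -5, -2, 3, -4, 0, -5]
  [-6, -6, -3, 2, -5, 3, 0]
D(6):
  [0, -6, -3, 2, 0, -7, 0]
  [-6, 0, -3, 2, -4, -1, -6]
  [-3, -3, 0, 3, -2, -4, -3]
  [-8, -8, -5, 0, -7, -9, -8]
  [-6, -6, -3, 2, 0, -7, -6]
  [-5, -5, -2, 3, -4, 0, -5]
  [-2, -2, 1, 6, -1, 3, 0]
D(7):
  [0, -2, 1, 6, 0, 3, 0]
  [-6, 0, -3, 2, -4, -1, -6]
  [-3, -3, 0, 3, -2, 0, -3]
  [-8, -8, -5, 0, -7, -5, -8]
  [-6, -6, -3, 2, 0, -3, -6]
  [-5, -5, -2, 3, -4, 0, -5]
  [-2, -2, 1, 6, -1, 3, 0]
Answer: T* = [[0, -2, 1, 6, 0, 3, 0], [-6, 0, -3, 2, -4, -1, -6], [-3, -3, 0, 3, -2, 0, -3], [-8, -8, -5, 0, -7, -5, -8], [-6, -6, -3, 2, 0, -3, -6], [-5, -5, -2, 3, -4, 0, -5], [-2, -2, 1, 6, -1, 3, 0]]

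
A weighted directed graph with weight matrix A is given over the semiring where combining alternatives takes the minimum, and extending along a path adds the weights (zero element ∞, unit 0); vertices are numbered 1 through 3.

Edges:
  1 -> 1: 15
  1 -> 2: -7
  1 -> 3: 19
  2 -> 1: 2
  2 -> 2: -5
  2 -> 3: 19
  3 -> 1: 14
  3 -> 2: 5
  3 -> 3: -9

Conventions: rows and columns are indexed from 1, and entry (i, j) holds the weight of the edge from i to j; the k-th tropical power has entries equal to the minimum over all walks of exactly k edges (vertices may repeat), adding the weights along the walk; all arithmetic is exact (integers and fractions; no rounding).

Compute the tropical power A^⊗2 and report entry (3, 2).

A^⊗2:
  [-5, -12, 10]
  [-3, -10, 10]
  [5, -4, -18]
Key observation: the optimum is the walk 3->3->2, with weight (-9) + 5 = -4.
Optimal value attained by: walk 3->3->2.
Answer: (A^⊗2)[3][2] = -4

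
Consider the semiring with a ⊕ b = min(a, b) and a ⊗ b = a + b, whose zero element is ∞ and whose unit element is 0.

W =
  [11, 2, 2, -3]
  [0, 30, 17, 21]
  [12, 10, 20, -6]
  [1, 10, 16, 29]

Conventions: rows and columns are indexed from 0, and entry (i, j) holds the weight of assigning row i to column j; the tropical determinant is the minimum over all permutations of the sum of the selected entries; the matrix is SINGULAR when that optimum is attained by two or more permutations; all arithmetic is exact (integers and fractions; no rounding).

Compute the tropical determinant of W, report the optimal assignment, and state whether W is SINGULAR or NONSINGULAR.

σ = (0, 1, 2, 3): 11 + 30 + 20 + 29 = 90
σ = (0, 1, 3, 2): 11 + 30 + (-6) + 16 = 51
σ = (0, 2, 1, 3): 11 + 17 + 10 + 29 = 67
σ = (0, 2, 3, 1): 11 + 17 + (-6) + 10 = 32
σ = (0, 3, 1, 2): 11 + 21 + 10 + 16 = 58
σ = (0, 3, 2, 1): 11 + 21 + 20 + 10 = 62
σ = (1, 0, 2, 3): 2 + 0 + 20 + 29 = 51
σ = (1, 0, 3, 2): 2 + 0 + (-6) + 16 = 12
σ = (1, 2, 0, 3): 2 + 17 + 12 + 29 = 60
σ = (1, 2, 3, 0): 2 + 17 + (-6) + 1 = 14
σ = (1, 3, 0, 2): 2 + 21 + 12 + 16 = 51
σ = (1, 3, 2, 0): 2 + 21 + 20 + 1 = 44
σ = (2, 0, 1, 3): 2 + 0 + 10 + 29 = 41
σ = (2, 0, 3, 1): 2 + 0 + (-6) + 10 = 6
σ = (2, 1, 0, 3): 2 + 30 + 12 + 29 = 73
σ = (2, 1, 3, 0): 2 + 30 + (-6) + 1 = 27
σ = (2, 3, 0, 1): 2 + 21 + 12 + 10 = 45
σ = (2, 3, 1, 0): 2 + 21 + 10 + 1 = 34
σ = (3, 0, 1, 2): (-3) + 0 + 10 + 16 = 23
σ = (3, 0, 2, 1): (-3) + 0 + 20 + 10 = 27
σ = (3, 1, 0, 2): (-3) + 30 + 12 + 16 = 55
σ = (3, 1, 2, 0): (-3) + 30 + 20 + 1 = 48
σ = (3, 2, 0, 1): (-3) + 17 + 12 + 10 = 36
σ = (3, 2, 1, 0): (-3) + 17 + 10 + 1 = 25
Optimal value attained by: σ = (2, 0, 3, 1).
Answer: det⊕(W) = 6; verdict: NONSINGULAR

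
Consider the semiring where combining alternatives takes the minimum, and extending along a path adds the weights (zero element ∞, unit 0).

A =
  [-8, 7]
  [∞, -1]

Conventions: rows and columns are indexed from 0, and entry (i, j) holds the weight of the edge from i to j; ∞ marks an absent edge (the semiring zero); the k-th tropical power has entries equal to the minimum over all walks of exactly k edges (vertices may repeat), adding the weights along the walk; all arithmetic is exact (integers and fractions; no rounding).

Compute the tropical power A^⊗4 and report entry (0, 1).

A^⊗2:
  [-16, -1]
  [∞, -2]
A^⊗3:
  [-24, -9]
  [∞, -3]
A^⊗4:
  [-32, -17]
  [∞, -4]
Key observation: the optimum is the walk 0->0->0->0->1, with weight (-8) + (-8) + (-8) + 7 = -17.
Optimal value attained by: walk 0->0->0->0->1.
Answer: (A^⊗4)[0][1] = -17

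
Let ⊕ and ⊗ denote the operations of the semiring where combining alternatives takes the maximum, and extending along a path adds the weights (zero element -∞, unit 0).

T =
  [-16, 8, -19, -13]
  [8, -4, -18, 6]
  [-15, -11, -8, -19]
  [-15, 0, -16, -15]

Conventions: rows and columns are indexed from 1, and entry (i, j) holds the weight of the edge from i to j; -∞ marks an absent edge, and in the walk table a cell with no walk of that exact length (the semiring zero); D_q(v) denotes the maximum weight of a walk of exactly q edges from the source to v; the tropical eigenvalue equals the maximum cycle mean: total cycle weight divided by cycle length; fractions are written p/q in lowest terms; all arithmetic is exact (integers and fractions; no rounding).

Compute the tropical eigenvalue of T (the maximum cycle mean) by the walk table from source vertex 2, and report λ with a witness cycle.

q=0: [-∞, 0, -∞, -∞]
q=1: [8, -4, -18, 6]
q=2: [4, 16, -10, 2]
q=3: [24, 12, -2, 22]
q=4: [20, 32, 6, 18]
Optimal cycle mean attained by: cycle 1->2->1, total 8 + 8, length 2.
Answer: λ = 8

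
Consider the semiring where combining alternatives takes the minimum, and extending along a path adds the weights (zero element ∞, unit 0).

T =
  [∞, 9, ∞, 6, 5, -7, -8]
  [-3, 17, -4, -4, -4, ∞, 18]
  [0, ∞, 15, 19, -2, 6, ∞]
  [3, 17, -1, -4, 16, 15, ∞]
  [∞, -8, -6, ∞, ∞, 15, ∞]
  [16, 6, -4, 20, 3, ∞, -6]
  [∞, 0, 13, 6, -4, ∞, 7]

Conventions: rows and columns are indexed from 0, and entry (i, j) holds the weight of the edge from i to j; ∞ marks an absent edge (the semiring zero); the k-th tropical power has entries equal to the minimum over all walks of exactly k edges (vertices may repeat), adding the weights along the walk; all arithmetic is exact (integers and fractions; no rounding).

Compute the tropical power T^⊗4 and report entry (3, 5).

T^⊗2:
  [6, -8, -11, -2, -12, 20, -13]
  [-4, -12, -10, -8, -6, -10, -11]
  [15, -10, -8, 6, 5, -7, -8]
  [-1, 8, -5, -8, -3, -4, -5]
  [-11, 9, -12, -12, -12, 0, 9]
  [-4, -6, -3, 0, -10, 2, 1]
  [-3, -12, -10, -4, -4, 11, 14]
T^⊗3:
  [-11, -20, -18, -12, -17, -5, -6]
  [-15, -14, -16, -16, -16, -11, -16]
  [-13, -8, -14, -14, -14, -2, -13]
  [-5, -11, -9, -12, -9, -8, -10]
  [-12, -20, -18, -16, -14, -18, -19]
  [-9, -18, -16, -10, -10, -11, -12]
  [-15, -12, -16, -16, -16, -10, -11]
T^⊗4:
  [-23, -25, -24, -24, -24, -18, -19]
  [-17, -24, -22, -20, -20, -22, -23]
  [-14, -22, -20, -18, -17, -20, -21]
  [-14, -17, -15, -16, -15, -12, -14]
  [-23, -22, -24, -24, -24, -19, -24]
  [-21, -18, -22, -22, -22, -16, -17]
  [-16, -24, -22, -20, -18, -22, -23]
Key observation: the optimum is the walk 3->3->2->0->5, with weight (-4) + (-1) + 0 + (-7) = -12.
Optimal value attained by: walk 3->3->2->0->5.
Answer: (T^⊗4)[3][5] = -12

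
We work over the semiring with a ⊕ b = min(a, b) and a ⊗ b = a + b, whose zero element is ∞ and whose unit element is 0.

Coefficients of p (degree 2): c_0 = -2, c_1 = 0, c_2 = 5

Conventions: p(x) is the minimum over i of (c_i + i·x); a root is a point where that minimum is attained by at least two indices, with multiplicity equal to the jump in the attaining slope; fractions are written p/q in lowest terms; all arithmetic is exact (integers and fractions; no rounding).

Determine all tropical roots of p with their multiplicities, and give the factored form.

hull edge (i=0, c=-2) to (i=1, c=0): slope 2, span 1
hull edge (i=1, c=0) to (i=2, c=5): slope 5, span 1
Factored form: p(x) = 5 ⊗ (x ⊕ (-5)) ⊗ (x ⊕ (-2))
Answer: roots = -5 (mult 1), -2 (mult 1)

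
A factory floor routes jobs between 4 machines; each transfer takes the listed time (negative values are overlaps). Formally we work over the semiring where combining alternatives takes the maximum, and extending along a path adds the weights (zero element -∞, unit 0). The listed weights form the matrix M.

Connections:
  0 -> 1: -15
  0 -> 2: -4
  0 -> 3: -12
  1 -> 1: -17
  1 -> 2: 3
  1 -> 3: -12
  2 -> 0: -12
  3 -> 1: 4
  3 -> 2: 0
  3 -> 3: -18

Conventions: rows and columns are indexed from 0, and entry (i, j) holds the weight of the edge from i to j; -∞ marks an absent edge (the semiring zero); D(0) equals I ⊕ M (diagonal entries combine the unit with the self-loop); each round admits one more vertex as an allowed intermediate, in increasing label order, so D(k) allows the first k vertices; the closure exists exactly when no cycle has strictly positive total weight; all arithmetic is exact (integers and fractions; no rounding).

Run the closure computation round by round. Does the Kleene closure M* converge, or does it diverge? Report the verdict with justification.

D(0):
  [0, -15, -4, -12]
  [-∞, 0, 3, -12]
  [-12, -∞, 0, -∞]
  [-∞, 4, 0, 0]
D(1):
  [0, -15, -4, -12]
  [-∞, 0, 3, -12]
  [-12, -27, 0, -24]
  [-∞, 4, 0, 0]
D(2):
  [0, -15, -4, -12]
  [-∞, 0, 3, -12]
  [-12, -27, 0, -24]
  [-∞, 4, 7, 0]
D(3):
  [0, -15, -4, -12]
  [-9, 0, 3, -12]
  [-12, -27, 0, -24]
  [-5, 4, 7, 0]
D(4):
  [0, -8, -4, -12]
  [-9, 0, 3, -12]
  [-12, -20, 0, -24]
  [-5, 4, 7, 0]
Key observation: every diagonal entry stays at the unit through all rounds, so no improving cycle exists.
Answer: CONVERGES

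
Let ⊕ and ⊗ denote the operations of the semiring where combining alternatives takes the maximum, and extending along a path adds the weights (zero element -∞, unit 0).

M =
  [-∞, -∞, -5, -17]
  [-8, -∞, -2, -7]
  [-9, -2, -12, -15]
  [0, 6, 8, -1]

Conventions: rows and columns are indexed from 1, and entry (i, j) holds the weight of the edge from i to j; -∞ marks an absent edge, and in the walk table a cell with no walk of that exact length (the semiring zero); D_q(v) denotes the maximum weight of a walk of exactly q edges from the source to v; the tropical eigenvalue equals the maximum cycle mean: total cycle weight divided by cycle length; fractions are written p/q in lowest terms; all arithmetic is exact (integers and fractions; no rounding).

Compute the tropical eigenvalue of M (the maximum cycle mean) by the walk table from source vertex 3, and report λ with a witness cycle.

q=0: [-∞, -∞, 0, -∞]
q=1: [-9, -2, -12, -15]
q=2: [-10, -9, -4, -9]
q=3: [-9, -3, -1, -10]
q=4: [-10, -3, -2, -10]
Optimal cycle mean attained by: cycle 2->4->3->2, total (-7) + 8 + (-2), length 3.
Answer: λ = -1/3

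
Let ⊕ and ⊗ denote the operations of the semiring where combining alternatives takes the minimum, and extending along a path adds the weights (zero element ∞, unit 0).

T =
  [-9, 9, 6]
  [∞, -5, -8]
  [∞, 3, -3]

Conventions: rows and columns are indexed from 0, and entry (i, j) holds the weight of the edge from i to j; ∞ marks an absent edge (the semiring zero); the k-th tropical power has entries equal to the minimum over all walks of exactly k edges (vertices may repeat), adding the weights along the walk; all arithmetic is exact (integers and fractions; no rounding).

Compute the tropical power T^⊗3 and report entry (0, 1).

T^⊗2:
  [-18, 0, -3]
  [∞, -10, -13]
  [∞, -2, -6]
T^⊗3:
  [-27, -9, -12]
  [∞, -15, -18]
  [∞, -7, -10]
Key observation: the optimum is the walk 0->0->0->1, with weight (-9) + (-9) + 9 = -9.
Optimal value attained by: walk 0->0->0->1.
Answer: (T^⊗3)[0][1] = -9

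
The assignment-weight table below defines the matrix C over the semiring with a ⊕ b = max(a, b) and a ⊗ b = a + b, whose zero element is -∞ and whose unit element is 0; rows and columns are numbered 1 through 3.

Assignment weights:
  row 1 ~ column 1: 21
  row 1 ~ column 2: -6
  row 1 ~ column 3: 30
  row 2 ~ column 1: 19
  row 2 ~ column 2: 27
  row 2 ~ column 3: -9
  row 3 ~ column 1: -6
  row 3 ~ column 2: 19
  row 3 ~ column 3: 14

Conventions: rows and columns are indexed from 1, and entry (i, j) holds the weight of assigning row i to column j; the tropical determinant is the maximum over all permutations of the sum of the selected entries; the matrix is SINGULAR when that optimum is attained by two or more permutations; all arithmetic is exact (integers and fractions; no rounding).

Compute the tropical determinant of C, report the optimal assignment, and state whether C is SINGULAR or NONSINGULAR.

σ = (1, 2, 3): 21 + 27 + 14 = 62
σ = (1, 3, 2): 21 + (-9) + 19 = 31
σ = (2, 1, 3): (-6) + 19 + 14 = 27
σ = (2, 3, 1): (-6) + (-9) + (-6) = -21
σ = (3, 1, 2): 30 + 19 + 19 = 68
σ = (3, 2, 1): 30 + 27 + (-6) = 51
Optimal value attained by: σ = (3, 1, 2).
Answer: det⊕(C) = 68; verdict: NONSINGULAR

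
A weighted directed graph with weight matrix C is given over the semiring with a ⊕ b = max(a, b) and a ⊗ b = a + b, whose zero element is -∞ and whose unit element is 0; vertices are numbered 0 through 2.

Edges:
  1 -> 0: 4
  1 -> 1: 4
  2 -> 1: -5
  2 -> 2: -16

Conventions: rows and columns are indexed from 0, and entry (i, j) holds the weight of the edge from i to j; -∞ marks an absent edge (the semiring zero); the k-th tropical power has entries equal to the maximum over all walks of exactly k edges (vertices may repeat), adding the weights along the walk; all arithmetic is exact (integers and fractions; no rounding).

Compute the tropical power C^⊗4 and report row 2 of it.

C^⊗2:
  [-∞, -∞, -∞]
  [8, 8, -∞]
  [-1, -1, -32]
C^⊗3:
  [-∞, -∞, -∞]
  [12, 12, -∞]
  [3, 3, -48]
C^⊗4:
  [-∞, -∞, -∞]
  [16, 16, -∞]
  [7, 7, -64]
Answer: row 2 of C^⊗4 = [7, 7, -64]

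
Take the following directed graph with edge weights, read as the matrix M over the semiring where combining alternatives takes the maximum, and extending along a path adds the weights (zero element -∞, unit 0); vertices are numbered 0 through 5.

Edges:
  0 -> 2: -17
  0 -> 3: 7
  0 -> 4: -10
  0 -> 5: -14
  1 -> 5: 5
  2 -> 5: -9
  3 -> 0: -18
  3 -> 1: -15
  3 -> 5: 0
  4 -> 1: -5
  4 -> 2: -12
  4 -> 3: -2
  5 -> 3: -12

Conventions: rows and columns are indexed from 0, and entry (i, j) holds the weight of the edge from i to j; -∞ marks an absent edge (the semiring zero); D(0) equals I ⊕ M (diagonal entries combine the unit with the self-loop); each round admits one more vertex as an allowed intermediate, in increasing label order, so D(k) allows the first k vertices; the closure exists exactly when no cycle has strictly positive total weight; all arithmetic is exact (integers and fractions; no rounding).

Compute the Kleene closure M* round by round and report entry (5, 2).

D(0):
  [0, -∞, -17, 7, -10, -14]
  [-∞, 0, -∞, -∞, -∞, 5]
  [-∞, -∞, 0, -∞, -∞, -9]
  [-18, -15, -∞, 0, -∞, 0]
  [-∞, -5, -12, -2, 0, -∞]
  [-∞, -∞, -∞, -12, -∞, 0]
D(1):
  [0, -∞, -17, 7, -10, -14]
  [-∞, 0, -∞, -∞, -∞, 5]
  [-∞, -∞, 0, -∞, -∞, -9]
  [-18, -15, -35, 0, -28, 0]
  [-∞, -5, -12, -2, 0, -∞]
  [-∞, -∞, -∞, -12, -∞, 0]
D(2):
  [0, -∞, -17, 7, -10, -14]
  [-∞, 0, -∞, -∞, -∞, 5]
  [-∞, -∞, 0, -∞, -∞, -9]
  [-18, -15, -35, 0, -28, 0]
  [-∞, -5, -12, -2, 0, 0]
  [-∞, -∞, -∞, -12, -∞, 0]
D(3):
  [0, -∞, -17, 7, -10, -14]
  [-∞, 0, -∞, -∞, -∞, 5]
  [-∞, -∞, 0, -∞, -∞, -9]
  [-18, -15, -35, 0, -28, 0]
  [-∞, -5, -12, -2, 0, 0]
  [-∞, -∞, -∞, -12, -∞, 0]
D(4):
  [0, -8, -17, 7, -10, 7]
  [-∞, 0, -∞, -∞, -∞, 5]
  [-∞, -∞, 0, -∞, -∞, -9]
  [-18, -15, -35, 0, -28, 0]
  [-20, -5, -12, -2, 0, 0]
  [-30, -27, -47, -12, -40, 0]
D(5):
  [0, -8, -17, 7, -10, 7]
  [-∞, 0, -∞, -∞, -∞, 5]
  [-∞, -∞, 0, -∞, -∞, -9]
  [-18, -15, -35, 0, -28, 0]
  [-20, -5, -12, -2, 0, 0]
  [-30, -27, -47, -12, -40, 0]
D(6):
  [0, -8, -17, 7, -10, 7]
  [-25, 0, -42, -7, -35, 5]
  [-39, -36, 0, -21, -49, -9]
  [-18, -15, -35, 0, -28, 0]
  [-20, -5, -12, -2, 0, 0]
  [-30, -27, -47, -12, -40, 0]
Answer: M*[5][2] = -47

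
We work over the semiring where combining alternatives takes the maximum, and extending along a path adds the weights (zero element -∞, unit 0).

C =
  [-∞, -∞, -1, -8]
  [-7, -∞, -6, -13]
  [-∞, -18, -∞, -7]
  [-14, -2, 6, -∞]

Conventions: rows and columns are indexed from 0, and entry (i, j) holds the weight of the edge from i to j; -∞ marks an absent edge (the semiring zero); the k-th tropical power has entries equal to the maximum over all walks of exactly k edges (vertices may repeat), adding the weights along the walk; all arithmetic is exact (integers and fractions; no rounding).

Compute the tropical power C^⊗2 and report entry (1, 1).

C^⊗2:
  [-22, -10, -2, -8]
  [-27, -15, -7, -13]
  [-21, -9, -1, -31]
  [-9, -12, -8, -1]
Key observation: the optimum is the walk 1->3->1, with weight (-13) + (-2) = -15.
Optimal value attained by: walk 1->3->1.
Answer: (C^⊗2)[1][1] = -15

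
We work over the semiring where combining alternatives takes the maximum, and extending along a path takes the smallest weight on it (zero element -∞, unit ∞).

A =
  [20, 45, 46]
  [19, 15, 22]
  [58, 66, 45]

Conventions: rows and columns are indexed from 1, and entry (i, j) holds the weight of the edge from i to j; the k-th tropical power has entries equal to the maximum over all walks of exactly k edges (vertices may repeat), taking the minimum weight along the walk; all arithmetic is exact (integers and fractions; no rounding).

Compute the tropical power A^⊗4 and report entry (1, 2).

A^⊗2:
  [46, 46, 45]
  [22, 22, 22]
  [45, 45, 46]
A^⊗3:
  [45, 45, 46]
  [22, 22, 22]
  [46, 46, 45]
A^⊗4:
  [46, 46, 45]
  [22, 22, 22]
  [45, 45, 46]
Key observation: the optimum is the walk 1->3->1->3->2, with weight 46 min 58 min 46 min 66 = 46.
Optimal value attained by: walk 1->3->1->3->2.
Answer: (A^⊗4)[1][2] = 46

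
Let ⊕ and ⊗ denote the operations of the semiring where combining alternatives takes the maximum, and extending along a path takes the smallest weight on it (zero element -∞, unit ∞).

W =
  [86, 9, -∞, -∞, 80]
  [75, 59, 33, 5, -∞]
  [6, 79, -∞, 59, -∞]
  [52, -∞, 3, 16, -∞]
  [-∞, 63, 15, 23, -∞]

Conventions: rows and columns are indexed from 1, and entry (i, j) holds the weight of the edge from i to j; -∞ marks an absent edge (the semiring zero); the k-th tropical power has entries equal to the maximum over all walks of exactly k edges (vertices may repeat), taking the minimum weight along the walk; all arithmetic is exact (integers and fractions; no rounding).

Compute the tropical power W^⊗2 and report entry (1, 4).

W^⊗2:
  [86, 63, 15, 23, 80]
  [75, 59, 33, 33, 75]
  [75, 59, 33, 16, 6]
  [52, 9, 3, 16, 52]
  [63, 59, 33, 16, -∞]
Key observation: the optimum is the walk 1->5->4, with weight 80 min 23 = 23.
Optimal value attained by: walk 1->5->4.
Answer: (W^⊗2)[1][4] = 23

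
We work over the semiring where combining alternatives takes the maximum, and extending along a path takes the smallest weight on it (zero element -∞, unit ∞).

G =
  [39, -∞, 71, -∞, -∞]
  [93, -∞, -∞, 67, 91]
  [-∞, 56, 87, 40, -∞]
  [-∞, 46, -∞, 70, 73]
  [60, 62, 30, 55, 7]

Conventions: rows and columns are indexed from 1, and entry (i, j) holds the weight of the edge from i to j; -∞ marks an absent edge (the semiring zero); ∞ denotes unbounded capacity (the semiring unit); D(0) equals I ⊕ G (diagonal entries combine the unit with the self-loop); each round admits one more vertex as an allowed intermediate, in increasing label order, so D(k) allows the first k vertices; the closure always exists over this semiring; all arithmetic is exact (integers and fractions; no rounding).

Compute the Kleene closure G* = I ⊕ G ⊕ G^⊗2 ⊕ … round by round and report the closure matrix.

D(0):
  [∞, -∞, 71, -∞, -∞]
  [93, ∞, -∞, 67, 91]
  [-∞, 56, ∞, 40, -∞]
  [-∞, 46, -∞, ∞, 73]
  [60, 62, 30, 55, ∞]
D(1):
  [∞, -∞, 71, -∞, -∞]
  [93, ∞, 71, 67, 91]
  [-∞, 56, ∞, 40, -∞]
  [-∞, 46, -∞, ∞, 73]
  [60, 62, 60, 55, ∞]
D(2):
  [∞, -∞, 71, -∞, -∞]
  [93, ∞, 71, 67, 91]
  [56, 56, ∞, 56, 56]
  [46, 46, 46, ∞, 73]
  [62, 62, 62, 62, ∞]
D(3):
  [∞, 56, 71, 56, 56]
  [93, ∞, 71, 67, 91]
  [56, 56, ∞, 56, 56]
  [46, 46, 46, ∞, 73]
  [62, 62, 62, 62, ∞]
D(4):
  [∞, 56, 71, 56, 56]
  [93, ∞, 71, 67, 91]
  [56, 56, ∞, 56, 56]
  [46, 46, 46, ∞, 73]
  [62, 62, 62, 62, ∞]
D(5):
  [∞, 56, 71, 56, 56]
  [93, ∞, 71, 67, 91]
  [56, 56, ∞, 56, 56]
  [62, 62, 62, ∞, 73]
  [62, 62, 62, 62, ∞]
Answer: G* = [[∞, 56, 71, 56, 56], [93, ∞, 71, 67, 91], [56, 56, ∞, 56, 56], [62, 62, 62, ∞, 73], [62, 62, 62, 62, ∞]]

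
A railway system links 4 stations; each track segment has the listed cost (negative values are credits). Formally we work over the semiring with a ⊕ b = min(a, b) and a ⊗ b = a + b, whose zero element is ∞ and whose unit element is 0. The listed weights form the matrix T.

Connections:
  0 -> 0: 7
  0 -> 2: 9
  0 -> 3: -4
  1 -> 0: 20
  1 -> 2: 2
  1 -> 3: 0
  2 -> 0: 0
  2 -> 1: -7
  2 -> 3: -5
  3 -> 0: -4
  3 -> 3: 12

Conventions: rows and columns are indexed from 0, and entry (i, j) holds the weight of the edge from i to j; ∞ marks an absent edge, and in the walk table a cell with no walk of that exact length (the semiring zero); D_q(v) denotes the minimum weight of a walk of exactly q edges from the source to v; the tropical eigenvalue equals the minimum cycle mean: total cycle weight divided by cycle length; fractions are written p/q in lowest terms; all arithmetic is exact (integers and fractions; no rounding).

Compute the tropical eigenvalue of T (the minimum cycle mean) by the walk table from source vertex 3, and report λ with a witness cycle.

q=0: [∞, ∞, ∞, 0]
q=1: [-4, ∞, ∞, 12]
q=2: [3, ∞, 5, -8]
q=3: [-12, -2, 12, -1]
q=4: [-5, 5, -3, -16]
Optimal cycle mean attained by: cycle 0->3->0, total (-4) + (-4), length 2.
Answer: λ = -4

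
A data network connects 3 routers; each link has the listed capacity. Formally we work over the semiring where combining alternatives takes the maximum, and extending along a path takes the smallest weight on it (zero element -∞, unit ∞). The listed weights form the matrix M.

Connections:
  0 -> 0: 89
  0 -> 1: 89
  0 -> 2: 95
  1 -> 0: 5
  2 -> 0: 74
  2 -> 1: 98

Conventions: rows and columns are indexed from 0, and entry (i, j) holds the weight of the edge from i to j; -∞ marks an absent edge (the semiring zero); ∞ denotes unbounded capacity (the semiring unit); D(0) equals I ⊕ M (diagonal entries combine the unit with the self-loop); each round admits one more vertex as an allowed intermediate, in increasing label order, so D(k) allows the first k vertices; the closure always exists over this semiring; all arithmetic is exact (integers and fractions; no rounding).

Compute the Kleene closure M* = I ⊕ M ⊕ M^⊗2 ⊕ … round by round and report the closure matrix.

D(0):
  [∞, 89, 95]
  [5, ∞, -∞]
  [74, 98, ∞]
D(1):
  [∞, 89, 95]
  [5, ∞, 5]
  [74, 98, ∞]
D(2):
  [∞, 89, 95]
  [5, ∞, 5]
  [74, 98, ∞]
D(3):
  [∞, 95, 95]
  [5, ∞, 5]
  [74, 98, ∞]
Answer: M* = [[∞, 95, 95], [5, ∞, 5], [74, 98, ∞]]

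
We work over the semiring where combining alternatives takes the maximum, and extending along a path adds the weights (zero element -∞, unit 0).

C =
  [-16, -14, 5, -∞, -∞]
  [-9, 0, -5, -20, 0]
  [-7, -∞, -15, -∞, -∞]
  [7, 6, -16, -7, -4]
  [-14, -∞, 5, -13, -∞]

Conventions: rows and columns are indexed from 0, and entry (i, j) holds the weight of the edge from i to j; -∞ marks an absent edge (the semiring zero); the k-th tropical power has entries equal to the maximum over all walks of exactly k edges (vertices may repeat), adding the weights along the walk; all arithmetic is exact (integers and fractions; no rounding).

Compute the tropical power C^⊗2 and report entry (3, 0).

C^⊗2:
  [-2, -14, -10, -34, -14]
  [-9, 0, 5, -13, 0]
  [-22, -21, -2, -∞, -∞]
  [0, 6, 12, -14, 6]
  [-2, -7, -9, -20, -17]
Key observation: the optimum is the walk 3->3->0, with weight (-7) + 7 = 0.
Optimal value attained by: walk 3->3->0.
Answer: (C^⊗2)[3][0] = 0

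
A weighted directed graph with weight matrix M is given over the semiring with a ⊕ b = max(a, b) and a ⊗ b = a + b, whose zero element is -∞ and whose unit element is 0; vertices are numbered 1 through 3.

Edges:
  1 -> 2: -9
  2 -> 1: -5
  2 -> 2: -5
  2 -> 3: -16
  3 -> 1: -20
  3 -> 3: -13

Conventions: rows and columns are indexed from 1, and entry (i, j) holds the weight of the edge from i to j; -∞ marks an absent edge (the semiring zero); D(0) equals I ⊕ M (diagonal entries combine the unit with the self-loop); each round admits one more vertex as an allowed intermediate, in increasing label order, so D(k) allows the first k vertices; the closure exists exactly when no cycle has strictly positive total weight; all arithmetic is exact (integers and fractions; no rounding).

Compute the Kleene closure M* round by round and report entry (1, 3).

D(0):
  [0, -9, -∞]
  [-5, 0, -16]
  [-20, -∞, 0]
D(1):
  [0, -9, -∞]
  [-5, 0, -16]
  [-20, -29, 0]
D(2):
  [0, -9, -25]
  [-5, 0, -16]
  [-20, -29, 0]
D(3):
  [0, -9, -25]
  [-5, 0, -16]
  [-20, -29, 0]
Answer: M*[1][3] = -25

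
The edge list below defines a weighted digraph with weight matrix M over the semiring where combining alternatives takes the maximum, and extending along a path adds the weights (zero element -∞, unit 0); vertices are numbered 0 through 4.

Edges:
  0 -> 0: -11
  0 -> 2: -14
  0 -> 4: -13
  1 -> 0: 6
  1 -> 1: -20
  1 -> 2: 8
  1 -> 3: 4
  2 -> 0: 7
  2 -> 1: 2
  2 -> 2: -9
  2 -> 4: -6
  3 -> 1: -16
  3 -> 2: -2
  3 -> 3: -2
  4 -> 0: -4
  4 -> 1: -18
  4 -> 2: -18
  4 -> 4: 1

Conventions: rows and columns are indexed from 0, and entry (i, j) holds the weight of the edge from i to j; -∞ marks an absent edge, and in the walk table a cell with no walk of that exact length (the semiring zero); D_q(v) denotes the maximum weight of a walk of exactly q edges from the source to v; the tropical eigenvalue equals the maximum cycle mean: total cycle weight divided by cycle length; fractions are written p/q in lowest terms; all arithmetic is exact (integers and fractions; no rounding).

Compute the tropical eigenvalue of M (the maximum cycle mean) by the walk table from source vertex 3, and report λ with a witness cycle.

q=0: [-∞, -∞, -∞, 0, -∞]
q=1: [-∞, -16, -2, -2, -∞]
q=2: [5, 0, -4, -4, -8]
q=3: [6, -2, 8, 4, -7]
q=4: [15, 10, 6, 2, 2]
q=5: [16, 8, 18, 14, 3]
Optimal cycle mean attained by: cycle 1->2->1, total 8 + 2, length 2.
Answer: λ = 5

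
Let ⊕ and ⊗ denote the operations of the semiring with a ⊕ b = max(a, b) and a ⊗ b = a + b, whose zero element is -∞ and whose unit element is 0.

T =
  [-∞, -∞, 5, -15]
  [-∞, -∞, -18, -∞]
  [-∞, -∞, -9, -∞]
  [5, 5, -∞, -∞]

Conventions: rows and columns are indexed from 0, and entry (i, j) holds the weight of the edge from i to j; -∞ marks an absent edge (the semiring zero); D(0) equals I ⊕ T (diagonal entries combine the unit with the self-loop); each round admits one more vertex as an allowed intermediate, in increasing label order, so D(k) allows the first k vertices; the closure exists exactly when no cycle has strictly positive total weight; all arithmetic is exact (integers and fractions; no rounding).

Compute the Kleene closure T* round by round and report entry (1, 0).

D(0):
  [0, -∞, 5, -15]
  [-∞, 0, -18, -∞]
  [-∞, -∞, 0, -∞]
  [5, 5, -∞, 0]
D(1):
  [0, -∞, 5, -15]
  [-∞, 0, -18, -∞]
  [-∞, -∞, 0, -∞]
  [5, 5, 10, 0]
D(2):
  [0, -∞, 5, -15]
  [-∞, 0, -18, -∞]
  [-∞, -∞, 0, -∞]
  [5, 5, 10, 0]
D(3):
  [0, -∞, 5, -15]
  [-∞, 0, -18, -∞]
  [-∞, -∞, 0, -∞]
  [5, 5, 10, 0]
D(4):
  [0, -10, 5, -15]
  [-∞, 0, -18, -∞]
  [-∞, -∞, 0, -∞]
  [5, 5, 10, 0]
Answer: T*[1][0] = -∞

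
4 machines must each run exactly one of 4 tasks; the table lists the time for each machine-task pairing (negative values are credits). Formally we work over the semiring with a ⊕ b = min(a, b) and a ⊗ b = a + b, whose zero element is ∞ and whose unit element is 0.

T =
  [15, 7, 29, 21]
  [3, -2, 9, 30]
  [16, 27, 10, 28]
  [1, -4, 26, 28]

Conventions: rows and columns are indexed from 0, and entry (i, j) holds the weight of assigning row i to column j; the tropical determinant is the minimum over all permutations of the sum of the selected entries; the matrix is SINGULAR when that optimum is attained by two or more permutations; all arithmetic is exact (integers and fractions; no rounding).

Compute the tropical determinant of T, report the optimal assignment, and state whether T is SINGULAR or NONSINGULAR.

σ = (0, 1, 2, 3): 15 + (-2) + 10 + 28 = 51
σ = (0, 1, 3, 2): 15 + (-2) + 28 + 26 = 67
σ = (0, 2, 1, 3): 15 + 9 + 27 + 28 = 79
σ = (0, 2, 3, 1): 15 + 9 + 28 + (-4) = 48
σ = (0, 3, 1, 2): 15 + 30 + 27 + 26 = 98
σ = (0, 3, 2, 1): 15 + 30 + 10 + (-4) = 51
σ = (1, 0, 2, 3): 7 + 3 + 10 + 28 = 48
σ = (1, 0, 3, 2): 7 + 3 + 28 + 26 = 64
σ = (1, 2, 0, 3): 7 + 9 + 16 + 28 = 60
σ = (1, 2, 3, 0): 7 + 9 + 28 + 1 = 45
σ = (1, 3, 0, 2): 7 + 30 + 16 + 26 = 79
σ = (1, 3, 2, 0): 7 + 30 + 10 + 1 = 48
σ = (2, 0, 1, 3): 29 + 3 + 27 + 28 = 87
σ = (2, 0, 3, 1): 29 + 3 + 28 + (-4) = 56
σ = (2, 1, 0, 3): 29 + (-2) + 16 + 28 = 71
σ = (2, 1, 3, 0): 29 + (-2) + 28 + 1 = 56
σ = (2, 3, 0, 1): 29 + 30 + 16 + (-4) = 71
σ = (2, 3, 1, 0): 29 + 30 + 27 + 1 = 87
σ = (3, 0, 1, 2): 21 + 3 + 27 + 26 = 77
σ = (3, 0, 2, 1): 21 + 3 + 10 + (-4) = 30
σ = (3, 1, 0, 2): 21 + (-2) + 16 + 26 = 61
σ = (3, 1, 2, 0): 21 + (-2) + 10 + 1 = 30
σ = (3, 2, 0, 1): 21 + 9 + 16 + (-4) = 42
σ = (3, 2, 1, 0): 21 + 9 + 27 + 1 = 58
Optimal value attained by: σ = (3, 0, 2, 1).
Answer: det⊕(T) = 30; verdict: SINGULAR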